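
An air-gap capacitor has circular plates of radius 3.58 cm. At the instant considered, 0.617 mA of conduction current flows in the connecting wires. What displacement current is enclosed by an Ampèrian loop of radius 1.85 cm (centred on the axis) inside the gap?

No conduction current crosses the gap, so I_d there equals the 6.17×10^-4 A in the leads.
The field is uniform, so I_d,enc = I_d (r/R)² = (6.17×10^-4)(1.85/3.58)² = 1.65×10^-4 A.

1.65×10^-4 A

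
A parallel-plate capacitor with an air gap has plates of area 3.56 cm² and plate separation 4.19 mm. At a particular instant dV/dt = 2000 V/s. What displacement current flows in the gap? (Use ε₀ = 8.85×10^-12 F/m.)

The displacement current equals the charging current C dV/dt. With C = ε₀A/d = (8.85×10^-12)(3.56×10^-4)/(4.19×10^-3) = 7.519×10^-13 F, I_d = (7.519×10^-13)(2000) = 1.50×10^-9 A.

1.50×10^-9 A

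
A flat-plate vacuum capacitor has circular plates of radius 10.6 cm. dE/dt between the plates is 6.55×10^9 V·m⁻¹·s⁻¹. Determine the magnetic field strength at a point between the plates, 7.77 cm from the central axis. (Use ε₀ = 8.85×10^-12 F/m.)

2.83×10^-9 T

Total displacement current: I_d = ε₀(πR²)(dE/dt) = (8.85×10^-12)(0.03530)(6.55×10^9) = 2.046×10^-3 A.
An Ampèrian loop of radius r encloses a fraction (r/R)² of I_d. Then B·2πr = μ₀ I_d (r/R)², giving B = μ₀ I_d r/(2πR²) = 2.83×10^-9 T.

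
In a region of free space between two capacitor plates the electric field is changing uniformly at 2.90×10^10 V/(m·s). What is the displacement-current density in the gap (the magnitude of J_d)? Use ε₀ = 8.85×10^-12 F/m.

0.257 A/m²

J_d = ε₀ dE/dt = (8.85×10^-12)(2.90×10^10) = 0.257 A/m².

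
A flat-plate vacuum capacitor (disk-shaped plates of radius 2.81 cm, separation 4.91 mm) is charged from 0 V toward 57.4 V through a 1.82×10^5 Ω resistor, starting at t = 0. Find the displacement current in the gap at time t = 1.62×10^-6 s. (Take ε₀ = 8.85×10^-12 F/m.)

With C = ε₀A/d = (8.85×10^-12)(2.481×10^-3)/(4.91×10^-3) = 4.472×10^-12 F, the time constant is τ = RC = 8.139×10^-7 s, so t/τ = 1.990 and e^(−t/τ) = 0.1367.
I_d = I_cond = (V₀/R) e^(−t/τ) = (3.154×10^-4)(0.1367) = 4.31×10^-5 A.

4.31×10^-5 A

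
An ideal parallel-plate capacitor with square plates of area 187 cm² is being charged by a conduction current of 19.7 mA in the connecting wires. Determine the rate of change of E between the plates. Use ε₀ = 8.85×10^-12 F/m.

1.19×10^11 V/(m·s)

Charge continuity gives I_d = I = 0.0197 A between the plates.
Since I_d = ε₀ A dE/dt, dE/dt = I_d/(ε₀A) = (0.0197)/((8.85×10^-12)(0.0187)) = 1.19×10^11 V/(m·s).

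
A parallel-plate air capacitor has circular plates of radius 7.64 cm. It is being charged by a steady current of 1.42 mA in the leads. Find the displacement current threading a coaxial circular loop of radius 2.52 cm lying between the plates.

Between the plates the displacement current equals the wire current: I_d = 1.42 mA = 1.42×10^-3 A.
Through an area πr² the displacement current is I_d·(πr²/πR²) = I_d (r/R)² = 1.54×10^-4 A.

1.54×10^-4 A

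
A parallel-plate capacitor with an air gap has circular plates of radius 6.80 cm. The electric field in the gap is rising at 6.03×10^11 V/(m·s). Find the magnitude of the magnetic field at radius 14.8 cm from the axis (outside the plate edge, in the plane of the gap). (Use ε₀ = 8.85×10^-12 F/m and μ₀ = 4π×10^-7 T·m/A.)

1.05×10^-7 T

Through the whole plate area (πR² = 0.01453 m²), I_d = ε₀ πR² dE/dt = 0.07754 A.
For r ≥ R the full I_d is enclosed: B = μ₀ I_d/(2πr) = (4π×10^-7)(0.07754)/(2π·0.148) = 1.05×10^-7 T.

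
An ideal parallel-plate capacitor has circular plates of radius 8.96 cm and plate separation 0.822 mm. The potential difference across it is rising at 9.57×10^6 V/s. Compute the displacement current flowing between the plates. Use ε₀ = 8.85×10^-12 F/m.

E = V/d so dE/dt = (dV/dt)/d = 1.164×10^10 V/(m·s), and I_d = ε₀ A dE/dt = (8.85×10^-12)(0.02522)(1.164×10^10) = 2.60×10^-3 A.

2.60×10^-3 A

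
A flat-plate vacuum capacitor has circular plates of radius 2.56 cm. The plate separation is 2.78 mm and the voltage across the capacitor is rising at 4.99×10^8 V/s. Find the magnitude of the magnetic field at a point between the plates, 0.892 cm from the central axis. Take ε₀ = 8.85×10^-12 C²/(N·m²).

dE/dt = (dV/dt)/d = 1.795×10^11 V/(m·s); I_d = ε₀(πR²)(dE/dt) = (8.85×10^-12)(2.059×10^-3)(1.795×10^11) = 3.271×10^-3 A.
An Ampèrian loop of radius r encloses a fraction (r/R)² of I_d. Then B·2πr = μ₀ I_d (r/R)², giving B = μ₀ I_d r/(2πR²) = 8.90×10^-9 T.

8.90×10^-9 T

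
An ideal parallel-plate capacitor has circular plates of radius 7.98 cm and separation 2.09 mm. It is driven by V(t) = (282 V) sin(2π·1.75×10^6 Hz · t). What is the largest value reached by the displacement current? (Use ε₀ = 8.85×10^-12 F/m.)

(dE/dt)_max = V₀ω/d = 1.484×10^12 V/(m·s); ω = 2πf = 1.100×10^7 rad/s.
I_d,max = ε₀ A (dE/dt)_max = (8.85×10^-12)(0.02001)(1.484×10^12) = 0.263 A.

0.263 A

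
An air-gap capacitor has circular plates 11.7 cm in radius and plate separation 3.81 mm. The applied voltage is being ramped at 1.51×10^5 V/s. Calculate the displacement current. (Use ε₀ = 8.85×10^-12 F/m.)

C = ε₀A/d = (8.85×10^-12)(0.04301)/(3.81×10^-3) = 9.991×10^-11 F.
I_d = C dV/dt = (9.991×10^-11)(1.51×10^5) = 1.51×10^-5 A.

1.51×10^-5 A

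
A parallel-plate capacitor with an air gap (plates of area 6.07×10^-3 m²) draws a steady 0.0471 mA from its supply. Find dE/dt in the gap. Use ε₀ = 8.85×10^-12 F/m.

8.77×10^8 V/(m·s)

By continuity, I_d in the gap equals the 0.0471 mA flowing in the wire.
Inverting I_d = ε₀ A dE/dt gives dE/dt = 4.71×10^-5 / (8.85×10^-12 · 6.07×10^-3) = 8.77×10^8 V/(m·s).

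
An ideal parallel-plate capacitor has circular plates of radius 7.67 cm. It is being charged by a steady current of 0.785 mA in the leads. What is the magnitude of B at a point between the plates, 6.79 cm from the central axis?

No conduction current crosses the gap, so I_d there equals the 7.85×10^-4 A in the leads.
An Ampèrian loop of radius r encloses a fraction (r/R)² of I_d. Then B·2πr = μ₀ I_d (r/R)², giving B = μ₀ I_d r/(2πR²) = 1.81×10^-9 T.

1.81×10^-9 T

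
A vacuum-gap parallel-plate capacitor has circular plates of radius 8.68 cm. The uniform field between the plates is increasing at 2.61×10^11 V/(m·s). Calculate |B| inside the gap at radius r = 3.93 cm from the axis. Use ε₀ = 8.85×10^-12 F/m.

Through the whole plate area (πR² = 0.02367 m²), I_d = ε₀ πR² dE/dt = 0.05467 A.
∮B·dl = μ₀ I_d,enc with I_d,enc = I_d r²/R² = 0.01121 A; so B = μ₀ I_d,enc/(2πr) = 5.70×10^-8 T.

5.70×10^-8 T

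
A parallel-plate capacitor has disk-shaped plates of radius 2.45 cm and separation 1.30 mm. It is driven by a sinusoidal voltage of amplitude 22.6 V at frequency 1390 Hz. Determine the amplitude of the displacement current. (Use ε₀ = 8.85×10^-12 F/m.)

2.53×10^-6 A

(dE/dt)_max = V₀ω/d = 1.518×10^8 V/(m·s); ω = 2πf = 8734 rad/s.
I_d,max = ε₀ A (dE/dt)_max = (8.85×10^-12)(1.886×10^-3)(1.518×10^8) = 2.53×10^-6 A.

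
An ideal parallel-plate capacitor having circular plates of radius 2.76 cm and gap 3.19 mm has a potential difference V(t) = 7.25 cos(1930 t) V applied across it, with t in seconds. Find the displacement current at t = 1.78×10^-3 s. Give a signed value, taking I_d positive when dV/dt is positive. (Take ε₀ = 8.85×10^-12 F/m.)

2.69×10^-8 A

dE/dt = (V₀ω/d)·−sin(ωt) with ωt = 3.4354 rad: (7.25)(1930)(0.2896)/(3.19×10^-3) = 1.270×10^6 V/(m·s).
I_d = ε₀ A dE/dt = (8.85×10^-12)(2.393×10^-3)(1.270×10^6) = 2.69×10^-8 A.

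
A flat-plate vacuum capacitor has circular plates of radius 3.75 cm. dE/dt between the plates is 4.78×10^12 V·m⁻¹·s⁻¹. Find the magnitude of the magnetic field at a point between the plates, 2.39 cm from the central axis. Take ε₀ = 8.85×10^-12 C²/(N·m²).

Through the whole plate area (πR² = 4.418×10^-3 m²), I_d = ε₀ πR² dE/dt = 0.1869 A.
∮B·dl = μ₀ I_d,enc with I_d,enc = I_d r²/R² = 0.07592 A; so B = μ₀ I_d,enc/(2πr) = 6.35×10^-7 T.

6.35×10^-7 T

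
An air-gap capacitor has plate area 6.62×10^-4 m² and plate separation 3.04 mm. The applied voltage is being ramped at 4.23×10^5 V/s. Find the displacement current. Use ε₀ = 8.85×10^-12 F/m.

The displacement current equals the charging current C dV/dt. With C = ε₀A/d = (8.85×10^-12)(6.62×10^-4)/(3.04×10^-3) = 1.927×10^-12 F, I_d = (1.927×10^-12)(4.23×10^5) = 8.15×10^-7 A.

8.15×10^-7 A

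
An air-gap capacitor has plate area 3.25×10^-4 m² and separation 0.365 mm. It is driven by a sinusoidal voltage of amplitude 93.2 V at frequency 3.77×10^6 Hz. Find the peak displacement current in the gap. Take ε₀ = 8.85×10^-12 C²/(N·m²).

(dE/dt)_max = V₀ω/d = 6.049×10^12 V/(m·s); ω = 2πf = 2.369×10^7 rad/s.
I_d,max = ε₀ A (dE/dt)_max = (8.85×10^-12)(3.25×10^-4)(6.049×10^12) = 0.0174 A.

0.0174 A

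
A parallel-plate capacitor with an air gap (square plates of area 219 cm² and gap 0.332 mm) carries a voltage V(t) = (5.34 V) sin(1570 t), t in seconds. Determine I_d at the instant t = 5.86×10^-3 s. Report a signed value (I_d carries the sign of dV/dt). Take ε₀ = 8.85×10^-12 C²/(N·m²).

dV/dt = (5.34)(1570)·cos(9.2002) = -8173 V/s.
I_d = C dV/dt with C = ε₀A/d = (8.85×10^-12)(0.0219)/(3.32×10^-4) = 5.838×10^-10 F, so I_d = (5.838×10^-10)(-8173) = -4.77×10^-6 A.

-4.77×10^-6 A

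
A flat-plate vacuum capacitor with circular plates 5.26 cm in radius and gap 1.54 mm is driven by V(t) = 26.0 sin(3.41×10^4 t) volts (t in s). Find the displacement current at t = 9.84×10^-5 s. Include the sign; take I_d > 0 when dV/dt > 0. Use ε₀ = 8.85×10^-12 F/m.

-4.33×10^-5 A

C = ε₀A/d = (8.85×10^-12)(8.692×10^-3)/(1.54×10^-3) = 4.995×10^-11 F. dV/dt = V₀ω·cos(ωt); at ωt = 3.35544 rad this factor is -0.9772.
I_d = C dV/dt = (4.995×10^-11)(26.0)(3.41×10^4)(-0.9772) = -4.33×10^-5 A.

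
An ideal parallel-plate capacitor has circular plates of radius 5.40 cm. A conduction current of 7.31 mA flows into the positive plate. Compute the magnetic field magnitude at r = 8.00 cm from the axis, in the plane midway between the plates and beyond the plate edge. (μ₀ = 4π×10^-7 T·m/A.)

By continuity the displacement current in the gap matches the conduction current: I_d = 7.31×10^-3 A.
With r > R the enclosed displacement current is the full I_d; B = μ₀ I_d / (2πr) = 1.83×10^-8 T.

1.83×10^-8 T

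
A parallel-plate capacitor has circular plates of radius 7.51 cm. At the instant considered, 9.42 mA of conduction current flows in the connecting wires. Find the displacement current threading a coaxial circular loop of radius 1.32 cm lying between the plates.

No conduction current crosses the gap, so I_d there equals the 9.42×10^-3 A in the leads.
The field is uniform, so I_d,enc = I_d (r/R)² = (9.42×10^-3)(1.32/7.51)² = 2.91×10^-4 A.

2.91×10^-4 A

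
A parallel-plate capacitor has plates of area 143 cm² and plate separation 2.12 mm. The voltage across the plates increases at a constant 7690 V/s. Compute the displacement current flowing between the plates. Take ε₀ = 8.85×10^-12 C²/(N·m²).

4.59×10^-7 A

E = V/d so dE/dt = (dV/dt)/d = 3.627×10^6 V/(m·s), and I_d = ε₀ A dE/dt = (8.85×10^-12)(0.0143)(3.627×10^6) = 4.59×10^-7 A.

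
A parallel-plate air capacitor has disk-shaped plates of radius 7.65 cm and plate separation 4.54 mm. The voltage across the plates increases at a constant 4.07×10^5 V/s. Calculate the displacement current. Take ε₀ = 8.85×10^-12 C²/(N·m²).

1.46×10^-5 A

The field between the plates is E = V/d, so dE/dt = (4.07×10^5)/(4.54×10^-3 m) = 8.965×10^7 V/(m·s).
I_d = ε₀ A (dE/dt) = (8.85×10^-12)(0.01839)(8.965×10^7) = 1.46×10^-5 A.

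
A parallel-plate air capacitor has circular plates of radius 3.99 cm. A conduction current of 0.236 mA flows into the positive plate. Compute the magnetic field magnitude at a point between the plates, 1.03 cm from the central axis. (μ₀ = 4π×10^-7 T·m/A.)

3.05×10^-10 T

Between the plates the displacement current equals the wire current: I_d = 0.236 mA = 2.36×10^-4 A.
For r < R the Ampère–Maxwell law gives B(2πr) = μ₀ I_d (r²/R²), so B = μ₀ I_d r/(2πR²) = (4π×10^-7)(2.36×10^-4)(0.0103)/(2π·0.0399²) = 3.05×10^-10 T.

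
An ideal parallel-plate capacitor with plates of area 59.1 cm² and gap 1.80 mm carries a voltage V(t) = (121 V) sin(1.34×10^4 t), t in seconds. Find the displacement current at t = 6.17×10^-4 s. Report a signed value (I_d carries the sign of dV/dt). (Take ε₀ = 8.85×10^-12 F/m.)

-1.89×10^-5 A

C = ε₀A/d = (8.85×10^-12)(5.91×10^-3)/(1.80×10^-3) = 2.906×10^-11 F. dV/dt = V₀ω·cos(ωt); at ωt = 8.2678 rad this factor is -0.4021.
I_d = C dV/dt = (2.906×10^-11)(121)(1.34×10^4)(-0.4021) = -1.89×10^-5 A.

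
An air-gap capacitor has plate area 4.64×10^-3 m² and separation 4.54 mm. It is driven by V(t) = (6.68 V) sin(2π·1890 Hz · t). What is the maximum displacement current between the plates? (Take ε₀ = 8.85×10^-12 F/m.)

C = ε₀A/d = (8.85×10^-12)(4.64×10^-3)/(4.54×10^-3) = 9.045×10^-12 F; ω = 2πf = 1.188×10^4 rad/s.
I_d = C dV/dt, so |I_d|_max = C V₀ ω = (9.045×10^-12)(6.68)(1.188×10^4) = 7.18×10^-7 A.

7.18×10^-7 A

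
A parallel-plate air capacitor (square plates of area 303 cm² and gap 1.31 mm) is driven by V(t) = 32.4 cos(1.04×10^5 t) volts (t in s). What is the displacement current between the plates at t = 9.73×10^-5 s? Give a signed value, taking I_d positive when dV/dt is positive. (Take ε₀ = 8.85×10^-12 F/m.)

C = ε₀A/d = (8.85×10^-12)(0.0303)/(1.31×10^-3) = 2.047×10^-10 F. dV/dt = V₀ω·−sin(ωt); at ωt = 10.1192 rad this factor is 0.6399.
I_d = C dV/dt = (2.047×10^-10)(32.4)(1.04×10^5)(0.6399) = 4.41×10^-4 A.

4.41×10^-4 A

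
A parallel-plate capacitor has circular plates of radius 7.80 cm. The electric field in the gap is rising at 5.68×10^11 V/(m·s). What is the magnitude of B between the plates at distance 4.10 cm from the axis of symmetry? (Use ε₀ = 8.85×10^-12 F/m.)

1.29×10^-7 T

Total displacement current: I_d = ε₀(πR²)(dE/dt) = (8.85×10^-12)(0.01911)(5.68×10^11) = 0.09606 A.
An Ampèrian loop of radius r encloses a fraction (r/R)² of I_d. Then B·2πr = μ₀ I_d (r/R)², giving B = μ₀ I_d r/(2πR²) = 1.29×10^-7 T.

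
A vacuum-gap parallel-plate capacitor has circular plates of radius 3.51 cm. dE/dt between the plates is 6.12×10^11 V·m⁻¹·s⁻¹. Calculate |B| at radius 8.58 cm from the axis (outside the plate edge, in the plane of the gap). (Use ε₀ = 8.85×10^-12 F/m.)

4.89×10^-8 T

Total displacement current: I_d = ε₀(πR²)(dE/dt) = (8.85×10^-12)(3.870×10^-3)(6.12×10^11) = 0.02096 A.
For r ≥ R the full I_d is enclosed: B = μ₀ I_d/(2πr) = (4π×10^-7)(0.02096)/(2π·0.0858) = 4.89×10^-8 T.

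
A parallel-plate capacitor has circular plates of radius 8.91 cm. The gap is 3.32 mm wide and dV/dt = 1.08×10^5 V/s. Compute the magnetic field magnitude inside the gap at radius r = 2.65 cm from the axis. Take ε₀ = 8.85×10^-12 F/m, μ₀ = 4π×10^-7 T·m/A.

With E = V/d, dE/dt = 3.253×10^7 V/(m·s) and πR² = 0.02494 m², giving I_d = ε₀ πR² dE/dt = 7.180×10^-6 A.
An Ampèrian loop of radius r encloses a fraction (r/R)² of I_d. Then B·2πr = μ₀ I_d (r/R)², giving B = μ₀ I_d r/(2πR²) = 4.79×10^-12 T.

4.79×10^-12 T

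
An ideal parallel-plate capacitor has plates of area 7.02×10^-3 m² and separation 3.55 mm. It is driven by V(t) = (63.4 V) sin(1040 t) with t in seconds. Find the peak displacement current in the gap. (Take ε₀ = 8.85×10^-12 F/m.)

1.15×10^-6 A

The displacement current equals the conduction current C dV/dt, which peaks at C V₀ ω.
With C = ε₀A/d = (8.85×10^-12)(7.02×10^-3)/(3.55×10^-3) = 1.750×10^-11 F and ω = 1040 rad/s, I_d,max = (1.750×10^-11)(63.4)(1040) = 1.15×10^-6 A.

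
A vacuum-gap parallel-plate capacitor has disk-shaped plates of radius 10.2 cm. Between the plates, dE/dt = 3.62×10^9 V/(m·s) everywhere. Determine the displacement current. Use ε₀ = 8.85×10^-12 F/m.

With a uniform field, Φ_E = EA, so I_d = ε₀ A dE/dt = 1.05×10^-3 A.

1.05×10^-3 A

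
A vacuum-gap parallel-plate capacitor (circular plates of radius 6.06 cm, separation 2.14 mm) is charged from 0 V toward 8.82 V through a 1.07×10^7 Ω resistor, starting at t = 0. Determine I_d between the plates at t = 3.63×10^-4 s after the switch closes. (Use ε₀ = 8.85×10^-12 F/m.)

C = ε₀A/d = (8.85×10^-12)(0.01154)/(2.14×10^-3) = 4.772×10^-11 F and τ = RC = 5.106×10^-4 s. I_d in the gap equals the RC charging current.
I_d(t) = (V₀/R) e^(−t/τ) = 8.243×10^-7 · e^(−0.7109) = 4.05×10^-7 A.

4.05×10^-7 A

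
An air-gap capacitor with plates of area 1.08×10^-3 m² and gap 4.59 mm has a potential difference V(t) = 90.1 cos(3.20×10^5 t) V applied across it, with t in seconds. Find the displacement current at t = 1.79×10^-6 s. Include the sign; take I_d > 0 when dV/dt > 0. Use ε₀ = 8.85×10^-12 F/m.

-3.25×10^-5 A

C = ε₀A/d = (8.85×10^-12)(1.08×10^-3)/(4.59×10^-3) = 2.082×10^-12 F. dV/dt = V₀ω·−sin(ωt); at ωt = 0.5728 rad this factor is -0.5420.
I_d = C dV/dt = (2.082×10^-12)(90.1)(3.20×10^5)(-0.5420) = -3.25×10^-5 A.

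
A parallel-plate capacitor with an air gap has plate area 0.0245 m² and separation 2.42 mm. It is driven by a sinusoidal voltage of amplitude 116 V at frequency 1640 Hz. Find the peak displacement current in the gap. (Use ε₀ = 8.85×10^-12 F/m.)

1.07×10^-4 A

C = ε₀A/d = (8.85×10^-12)(0.0245)/(2.42×10^-3) = 8.960×10^-11 F; ω = 2πf = 1.030×10^4 rad/s.
I_d = C dV/dt, so |I_d|_max = C V₀ ω = (8.960×10^-11)(116)(1.030×10^4) = 1.07×10^-4 A.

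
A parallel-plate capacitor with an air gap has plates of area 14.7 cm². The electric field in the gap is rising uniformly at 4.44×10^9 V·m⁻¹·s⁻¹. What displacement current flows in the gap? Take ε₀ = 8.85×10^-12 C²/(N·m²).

5.78×10^-5 A

The displacement current is ε₀ times dΦ_E/dt = ε₀ A dE/dt = (8.85×10^-12)(1.47×10^-3)(4.44×10^9) = 5.78×10^-5 A.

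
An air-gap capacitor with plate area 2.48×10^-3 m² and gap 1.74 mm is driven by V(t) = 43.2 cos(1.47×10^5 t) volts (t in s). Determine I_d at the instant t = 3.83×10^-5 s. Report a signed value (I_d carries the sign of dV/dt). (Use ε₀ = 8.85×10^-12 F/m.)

4.87×10^-5 A

C = ε₀A/d = (8.85×10^-12)(2.48×10^-3)/(1.74×10^-3) = 1.261×10^-11 F. dV/dt = V₀ω·−sin(ωt); at ωt = 5.6301 rad this factor is 0.6076.
I_d = C dV/dt = (1.261×10^-11)(43.2)(1.47×10^5)(0.6076) = 4.87×10^-5 A.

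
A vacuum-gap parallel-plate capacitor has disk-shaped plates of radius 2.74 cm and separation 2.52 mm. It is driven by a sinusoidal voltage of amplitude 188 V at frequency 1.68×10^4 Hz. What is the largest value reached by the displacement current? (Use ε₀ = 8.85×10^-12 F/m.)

1.64×10^-4 A

(dE/dt)_max = V₀ω/d = 7.878×10^9 V/(m·s); ω = 2πf = 1.056×10^5 rad/s.
I_d,max = ε₀ A (dE/dt)_max = (8.85×10^-12)(2.359×10^-3)(7.878×10^9) = 1.64×10^-4 A.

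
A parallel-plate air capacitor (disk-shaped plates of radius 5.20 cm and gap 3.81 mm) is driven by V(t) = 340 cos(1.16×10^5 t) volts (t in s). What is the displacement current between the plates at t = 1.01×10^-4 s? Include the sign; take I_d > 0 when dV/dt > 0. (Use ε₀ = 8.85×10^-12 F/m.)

5.85×10^-4 A

dE/dt = (V₀ω/d)·−sin(ωt) with ωt = 11.716 rad: (340)(1.16×10^5)(0.7515)/(3.81×10^-3) = 7.779×10^9 V/(m·s).
I_d = ε₀ A dE/dt = (8.85×10^-12)(8.495×10^-3)(7.779×10^9) = 5.85×10^-4 A.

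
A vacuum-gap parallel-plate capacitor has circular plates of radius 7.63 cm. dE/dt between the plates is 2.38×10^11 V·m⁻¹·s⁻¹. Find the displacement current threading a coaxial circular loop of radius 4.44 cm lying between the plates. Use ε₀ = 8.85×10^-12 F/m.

0.0130 A

Through the whole plate area (πR² = 0.01829 m²), I_d = ε₀ πR² dE/dt = 0.03852 A.
The field is uniform, so I_d,enc = I_d (r/R)² = (0.03852)(4.44/7.63)² = 0.0130 A.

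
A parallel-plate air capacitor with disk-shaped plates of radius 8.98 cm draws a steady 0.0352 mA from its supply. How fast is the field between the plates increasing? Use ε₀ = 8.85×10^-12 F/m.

1.57×10^8 V/(m·s)

The displacement current between the plates equals the conduction current, I_d = 0.0352 mA.
Since I_d = ε₀ A dE/dt, dE/dt = I_d/(ε₀A) = (3.52×10^-5)/((8.85×10^-12)(0.02533)) = 1.57×10^8 V/(m·s).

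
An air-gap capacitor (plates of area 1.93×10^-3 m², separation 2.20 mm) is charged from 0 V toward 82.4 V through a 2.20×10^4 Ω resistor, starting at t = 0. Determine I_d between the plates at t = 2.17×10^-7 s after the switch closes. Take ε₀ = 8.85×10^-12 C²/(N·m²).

1.05×10^-3 A

C = ε₀A/d = (8.85×10^-12)(1.93×10^-3)/(2.20×10^-3) = 7.764×10^-12 F, so τ = RC = 1.708×10^-7 s.
The conduction current is I(t) = (V₀/R) e^(−t/τ), and the displacement current between the plates equals it.
t/τ = 1.270; I_d = (82.4/2.20×10^4) · e^(−1.270) = (3.745×10^-3)(0.2808) = 1.05×10^-3 A.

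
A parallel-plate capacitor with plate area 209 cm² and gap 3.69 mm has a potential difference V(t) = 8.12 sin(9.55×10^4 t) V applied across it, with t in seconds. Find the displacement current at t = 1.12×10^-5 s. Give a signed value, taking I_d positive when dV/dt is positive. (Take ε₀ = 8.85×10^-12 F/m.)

1.87×10^-5 A

dE/dt = (V₀ω/d)·cos(ωt) with ωt = 1.0696 rad: (8.12)(9.55×10^4)(0.4805)/(3.69×10^-3) = 1.010×10^8 V/(m·s).
I_d = ε₀ A dE/dt = (8.85×10^-12)(0.0209)(1.010×10^8) = 1.87×10^-5 A.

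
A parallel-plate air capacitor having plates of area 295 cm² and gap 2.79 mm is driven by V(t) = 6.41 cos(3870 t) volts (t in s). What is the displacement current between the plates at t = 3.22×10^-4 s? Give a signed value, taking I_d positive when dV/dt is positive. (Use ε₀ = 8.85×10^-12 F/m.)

dV/dt = (6.41)(3870)·−sin(1.24614) = -2.351×10^4 V/s.
I_d = C dV/dt with C = ε₀A/d = (8.85×10^-12)(0.0295)/(2.79×10^-3) = 9.358×10^-11 F, so I_d = (9.358×10^-11)(-2.351×10^4) = -2.20×10^-6 A.

-2.20×10^-6 A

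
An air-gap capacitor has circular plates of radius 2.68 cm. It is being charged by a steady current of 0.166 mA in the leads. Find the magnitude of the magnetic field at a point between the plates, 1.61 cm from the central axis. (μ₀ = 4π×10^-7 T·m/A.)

7.44×10^-10 T

By continuity the displacement current in the gap matches the conduction current: I_d = 1.66×10^-4 A.
An Ampèrian loop of radius r encloses a fraction (r/R)² of I_d. Then B·2πr = μ₀ I_d (r/R)², giving B = μ₀ I_d r/(2πR²) = 7.44×10^-10 T.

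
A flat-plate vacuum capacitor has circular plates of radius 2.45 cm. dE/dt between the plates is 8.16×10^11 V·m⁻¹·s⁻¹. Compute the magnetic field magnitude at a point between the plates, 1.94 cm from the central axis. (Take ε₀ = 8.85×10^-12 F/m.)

8.80×10^-8 T

I_d = ε₀ dΦ_E/dt = ε₀ πR² (dE/dt) = (8.85×10^-12)(1.886×10^-3)(8.16×10^11) = 0.01362 A through the full plate area.
∮B·dl = μ₀ I_d,enc with I_d,enc = I_d r²/R² = 8.540×10^-3 A; so B = μ₀ I_d,enc/(2πr) = 8.80×10^-8 T.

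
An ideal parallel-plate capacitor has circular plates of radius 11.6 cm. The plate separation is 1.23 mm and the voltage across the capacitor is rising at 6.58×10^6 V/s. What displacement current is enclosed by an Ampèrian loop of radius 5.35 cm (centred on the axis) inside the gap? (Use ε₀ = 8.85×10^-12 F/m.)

dE/dt = (dV/dt)/d = 5.350×10^9 V/(m·s); I_d = ε₀(πR²)(dE/dt) = (8.85×10^-12)(0.04227)(5.350×10^9) = 2.001×10^-3 A.
Through an area πr² the displacement current is I_d·(πr²/πR²) = I_d (r/R)² = 4.26×10^-4 A.

4.26×10^-4 A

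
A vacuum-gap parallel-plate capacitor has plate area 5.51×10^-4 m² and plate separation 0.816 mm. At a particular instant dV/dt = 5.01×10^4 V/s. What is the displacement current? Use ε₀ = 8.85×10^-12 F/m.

2.99×10^-7 A

C = ε₀A/d = (8.85×10^-12)(5.51×10^-4)/(8.16×10^-4) = 5.976×10^-12 F.
I_d = C dV/dt = (5.976×10^-12)(5.01×10^4) = 2.99×10^-7 A.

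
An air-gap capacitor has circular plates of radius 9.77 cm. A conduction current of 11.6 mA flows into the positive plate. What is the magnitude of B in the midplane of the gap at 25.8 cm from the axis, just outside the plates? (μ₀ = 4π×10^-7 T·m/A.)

No conduction current crosses the gap, so I_d there equals the 0.0116 A in the leads.
For r ≥ R the full I_d is enclosed: B = μ₀ I_d/(2πr) = (4π×10^-7)(0.0116)/(2π·0.258) = 8.99×10^-9 T.

8.99×10^-9 T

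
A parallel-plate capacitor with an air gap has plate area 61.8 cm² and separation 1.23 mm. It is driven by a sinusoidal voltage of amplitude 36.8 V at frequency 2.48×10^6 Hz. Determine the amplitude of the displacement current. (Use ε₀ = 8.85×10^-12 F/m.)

0.0255 A

(dE/dt)_max = V₀ω/d = 4.661×10^11 V/(m·s); ω = 2πf = 1.558×10^7 rad/s.
I_d,max = ε₀ A (dE/dt)_max = (8.85×10^-12)(6.18×10^-3)(4.661×10^11) = 0.0255 A.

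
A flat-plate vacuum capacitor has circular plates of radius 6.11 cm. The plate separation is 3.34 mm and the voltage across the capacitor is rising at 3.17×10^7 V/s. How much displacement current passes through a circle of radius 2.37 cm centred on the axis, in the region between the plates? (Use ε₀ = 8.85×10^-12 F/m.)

1.48×10^-4 A

I_d = C dV/dt with C = ε₀πR²/d = 3.108×10^-11 F, so I_d = (3.108×10^-11)(3.17×10^7) = 9.852×10^-4 A.
Through an area πr² the displacement current is I_d·(πr²/πR²) = I_d (r/R)² = 1.48×10^-4 A.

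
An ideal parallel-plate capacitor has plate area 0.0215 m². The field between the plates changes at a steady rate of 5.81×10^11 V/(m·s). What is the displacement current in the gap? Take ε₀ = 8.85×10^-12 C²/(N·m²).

I_d = ε₀ A (dE/dt) = (8.85×10^-12)(0.0215 m²)(5.81×10^11) = 0.111 A.

0.111 A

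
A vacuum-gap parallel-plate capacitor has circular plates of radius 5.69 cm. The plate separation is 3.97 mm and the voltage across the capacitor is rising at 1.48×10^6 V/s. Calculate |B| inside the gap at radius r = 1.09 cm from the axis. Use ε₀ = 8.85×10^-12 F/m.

dE/dt = (dV/dt)/d = 3.728×10^8 V/(m·s); I_d = ε₀(πR²)(dE/dt) = (8.85×10^-12)(0.01017)(3.728×10^8) = 3.355×10^-5 A.
∮B·dl = μ₀ I_d,enc with I_d,enc = I_d r²/R² = 1.231×10^-6 A; so B = μ₀ I_d,enc/(2πr) = 2.26×10^-11 T.

2.26×10^-11 T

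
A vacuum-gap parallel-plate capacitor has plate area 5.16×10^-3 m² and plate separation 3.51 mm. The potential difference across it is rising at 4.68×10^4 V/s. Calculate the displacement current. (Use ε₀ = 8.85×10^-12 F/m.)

C = ε₀A/d = (8.85×10^-12)(5.16×10^-3)/(3.51×10^-3) = 1.301×10^-11 F.
I_d = C dV/dt = (1.301×10^-11)(4.68×10^4) = 6.09×10^-7 A.

6.09×10^-7 A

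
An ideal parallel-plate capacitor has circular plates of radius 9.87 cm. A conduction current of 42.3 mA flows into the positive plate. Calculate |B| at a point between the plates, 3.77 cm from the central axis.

3.27×10^-8 T

By continuity the displacement current in the gap matches the conduction current: I_d = 0.0423 A.
An Ampèrian loop of radius r encloses a fraction (r/R)² of I_d. Then B·2πr = μ₀ I_d (r/R)², giving B = μ₀ I_d r/(2πR²) = 3.27×10^-8 T.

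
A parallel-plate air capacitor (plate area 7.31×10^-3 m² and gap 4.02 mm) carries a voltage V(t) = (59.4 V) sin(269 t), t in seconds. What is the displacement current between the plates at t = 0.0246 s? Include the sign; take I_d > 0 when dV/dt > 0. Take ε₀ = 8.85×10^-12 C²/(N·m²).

2.43×10^-7 A

C = ε₀A/d = (8.85×10^-12)(7.31×10^-3)/(4.02×10^-3) = 1.609×10^-11 F. dV/dt = V₀ω·cos(ωt); at ωt = 6.6174 rad this factor is 0.9447.
I_d = C dV/dt = (1.609×10^-11)(59.4)(269)(0.9447) = 2.43×10^-7 A.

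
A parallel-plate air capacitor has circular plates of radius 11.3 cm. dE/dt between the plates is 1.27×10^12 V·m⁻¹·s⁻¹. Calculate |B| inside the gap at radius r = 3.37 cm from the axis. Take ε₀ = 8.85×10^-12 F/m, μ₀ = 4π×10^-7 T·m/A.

2.38×10^-7 T

I_d = ε₀ dΦ_E/dt = ε₀ πR² (dE/dt) = (8.85×10^-12)(0.04011)(1.27×10^12) = 0.4508 A through the full plate area.
∮B·dl = μ₀ I_d,enc with I_d,enc = I_d r²/R² = 0.04009 A; so B = μ₀ I_d,enc/(2πr) = 2.38×10^-7 T.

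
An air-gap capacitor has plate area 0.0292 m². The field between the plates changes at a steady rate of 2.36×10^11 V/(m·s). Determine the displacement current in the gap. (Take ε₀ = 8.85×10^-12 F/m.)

The displacement current is ε₀ times dΦ_E/dt = ε₀ A dE/dt = (8.85×10^-12)(0.0292)(2.36×10^11) = 0.0610 A.

0.0610 A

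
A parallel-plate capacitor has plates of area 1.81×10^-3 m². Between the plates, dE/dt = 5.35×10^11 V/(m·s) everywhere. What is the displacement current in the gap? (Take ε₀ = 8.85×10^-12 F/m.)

8.57×10^-3 A

With a uniform field, Φ_E = EA, so I_d = ε₀ A dE/dt = 8.57×10^-3 A.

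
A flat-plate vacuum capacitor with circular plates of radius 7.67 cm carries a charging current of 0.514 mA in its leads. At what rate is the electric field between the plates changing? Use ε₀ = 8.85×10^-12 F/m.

3.14×10^9 V/(m·s)

Charge continuity gives I_d = I = 5.14×10^-4 A between the plates.
Then dE/dt = I_d/(ε₀A) = 3.14×10^9 V/(m·s).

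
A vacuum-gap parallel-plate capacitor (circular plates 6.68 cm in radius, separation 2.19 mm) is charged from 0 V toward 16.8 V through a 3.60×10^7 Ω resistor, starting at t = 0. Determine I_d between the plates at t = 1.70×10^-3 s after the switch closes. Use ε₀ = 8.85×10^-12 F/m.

C = ε₀A/d = (8.85×10^-12)(0.01402)/(2.19×10^-3) = 5.666×10^-11 F, so τ = RC = 2.040×10^-3 s.
The conduction current is I(t) = (V₀/R) e^(−t/τ), and the displacement current between the plates equals it.
t/τ = 0.8333; I_d = (16.8/3.60×10^7) · e^(−0.8333) = (4.667×10^-7)(0.4346) = 2.03×10^-7 A.

2.03×10^-7 A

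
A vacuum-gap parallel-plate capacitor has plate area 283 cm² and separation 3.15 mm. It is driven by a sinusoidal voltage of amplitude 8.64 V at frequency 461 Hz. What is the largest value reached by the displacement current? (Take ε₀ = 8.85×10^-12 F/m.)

1.99×10^-6 A

(dE/dt)_max = V₀ω/d = 7.946×10^6 V/(m·s); ω = 2πf = 2897 rad/s.
I_d,max = ε₀ A (dE/dt)_max = (8.85×10^-12)(0.0283)(7.946×10^6) = 1.99×10^-6 A.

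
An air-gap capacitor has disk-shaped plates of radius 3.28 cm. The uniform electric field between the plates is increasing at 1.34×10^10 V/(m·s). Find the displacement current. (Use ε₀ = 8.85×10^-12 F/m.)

4.01×10^-4 A

With a uniform field, Φ_E = EA, so I_d = ε₀ A dE/dt = 4.01×10^-4 A.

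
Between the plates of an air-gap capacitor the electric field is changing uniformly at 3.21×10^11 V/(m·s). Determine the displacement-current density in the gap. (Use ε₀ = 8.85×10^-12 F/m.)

2.84 A/m²

The displacement-current density is ε₀ ∂E/∂t = (8.85×10^-12)(3.21×10^11) = 2.84 A/m².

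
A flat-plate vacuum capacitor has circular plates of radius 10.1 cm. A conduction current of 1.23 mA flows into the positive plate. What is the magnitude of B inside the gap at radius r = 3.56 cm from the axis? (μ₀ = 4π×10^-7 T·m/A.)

8.59×10^-10 T

Between the plates the displacement current equals the wire current: I_d = 1.23 mA = 1.23×10^-3 A.
For r < R the Ampère–Maxwell law gives B(2πr) = μ₀ I_d (r²/R²), so B = μ₀ I_d r/(2πR²) = (4π×10^-7)(1.23×10^-3)(0.0356)/(2π·0.101²) = 8.59×10^-10 T.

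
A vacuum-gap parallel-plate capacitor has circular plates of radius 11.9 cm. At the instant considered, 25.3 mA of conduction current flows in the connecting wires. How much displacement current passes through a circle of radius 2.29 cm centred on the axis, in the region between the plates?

No conduction current crosses the gap, so I_d there equals the 0.0253 A in the leads.
Since J_d is uniform, the enclosed fraction is (r/R)² = 0.03703, giving I_d,enc = 9.37×10^-4 A.

9.37×10^-4 A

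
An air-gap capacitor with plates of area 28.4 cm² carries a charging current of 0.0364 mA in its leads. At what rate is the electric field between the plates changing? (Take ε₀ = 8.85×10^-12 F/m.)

The displacement current between the plates equals the conduction current, I_d = 0.0364 mA.
Inverting I_d = ε₀ A dE/dt gives dE/dt = 3.64×10^-5 / (8.85×10^-12 · 2.84×10^-3) = 1.45×10^9 V/(m·s).

1.45×10^9 V/(m·s)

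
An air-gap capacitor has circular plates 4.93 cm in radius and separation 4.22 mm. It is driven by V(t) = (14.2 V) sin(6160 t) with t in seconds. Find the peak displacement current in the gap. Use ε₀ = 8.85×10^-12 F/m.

1.40×10^-6 A

The displacement current equals the conduction current C dV/dt, which peaks at C V₀ ω.
With C = ε₀A/d = (8.85×10^-12)(7.636×10^-3)/(4.22×10^-3) = 1.601×10^-11 F and ω = 6160 rad/s, I_d,max = (1.601×10^-11)(14.2)(6160) = 1.40×10^-6 A.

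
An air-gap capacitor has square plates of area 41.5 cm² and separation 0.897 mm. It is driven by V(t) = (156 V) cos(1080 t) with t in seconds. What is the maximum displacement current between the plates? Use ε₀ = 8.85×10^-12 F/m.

The displacement current equals the conduction current C dV/dt, which peaks at C V₀ ω.
With C = ε₀A/d = (8.85×10^-12)(4.15×10^-3)/(8.97×10^-4) = 4.094×10^-11 F and ω = 1080 rad/s, I_d,max = (4.094×10^-11)(156)(1080) = 6.90×10^-6 A.

6.90×10^-6 A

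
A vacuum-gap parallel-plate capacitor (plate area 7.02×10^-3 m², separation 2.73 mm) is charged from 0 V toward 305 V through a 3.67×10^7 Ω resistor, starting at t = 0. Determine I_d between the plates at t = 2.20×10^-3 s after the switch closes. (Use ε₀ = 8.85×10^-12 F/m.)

5.97×10^-7 A

C = ε₀A/d = (8.85×10^-12)(7.02×10^-3)/(2.73×10^-3) = 2.276×10^-11 F, so τ = RC = 8.353×10^-4 s.
The conduction current is I(t) = (V₀/R) e^(−t/τ), and the displacement current between the plates equals it.
t/τ = 2.634; I_d = (305/3.67×10^7) · e^(−2.634) = (8.311×10^-6)(0.07179) = 5.97×10^-7 A.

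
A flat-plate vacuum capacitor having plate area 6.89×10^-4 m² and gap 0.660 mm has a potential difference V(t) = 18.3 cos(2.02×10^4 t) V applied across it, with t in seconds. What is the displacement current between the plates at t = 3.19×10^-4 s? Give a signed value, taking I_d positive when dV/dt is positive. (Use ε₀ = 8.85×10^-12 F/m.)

dE/dt = (V₀ω/d)·−sin(ωt) with ωt = 6.4438 rad: (18.3)(2.02×10^4)(-0.1599)/(6.60×10^-4) = -8.956×10^7 V/(m·s).
I_d = ε₀ A dE/dt = (8.85×10^-12)(6.89×10^-4)(-8.956×10^7) = -5.46×10^-7 A.

-5.46×10^-7 A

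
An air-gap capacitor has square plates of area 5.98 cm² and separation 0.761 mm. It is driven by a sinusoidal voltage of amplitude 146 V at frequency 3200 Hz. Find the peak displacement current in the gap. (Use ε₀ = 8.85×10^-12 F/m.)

(dE/dt)_max = V₀ω/d = 3.858×10^9 V/(m·s); ω = 2πf = 2.011×10^4 rad/s.
I_d,max = ε₀ A (dE/dt)_max = (8.85×10^-12)(5.98×10^-4)(3.858×10^9) = 2.04×10^-5 A.

2.04×10^-5 A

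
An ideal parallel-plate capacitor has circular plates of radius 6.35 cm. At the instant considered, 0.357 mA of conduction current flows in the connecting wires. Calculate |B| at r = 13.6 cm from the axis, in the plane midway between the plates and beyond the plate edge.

By continuity the displacement current in the gap matches the conduction current: I_d = 3.57×10^-4 A.
With r > R the enclosed displacement current is the full I_d; B = μ₀ I_d / (2πr) = 5.25×10^-10 T.

5.25×10^-10 T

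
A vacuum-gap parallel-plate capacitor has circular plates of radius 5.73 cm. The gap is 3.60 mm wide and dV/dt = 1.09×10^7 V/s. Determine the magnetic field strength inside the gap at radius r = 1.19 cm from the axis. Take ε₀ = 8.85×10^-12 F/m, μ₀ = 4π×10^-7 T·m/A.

dE/dt = (dV/dt)/d = 3.028×10^9 V/(m·s); I_d = ε₀(πR²)(dE/dt) = (8.85×10^-12)(0.01031)(3.028×10^9) = 2.763×10^-4 A.
For r < R the Ampère–Maxwell law gives B(2πr) = μ₀ I_d (r²/R²), so B = μ₀ I_d r/(2πR²) = (4π×10^-7)(2.763×10^-4)(0.0119)/(2π·0.0573²) = 2.00×10^-10 T.

2.00×10^-10 T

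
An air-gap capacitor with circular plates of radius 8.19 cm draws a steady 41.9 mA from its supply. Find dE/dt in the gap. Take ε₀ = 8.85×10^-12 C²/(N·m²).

By continuity, I_d in the gap equals the 41.9 mA flowing in the wire.
Since I_d = ε₀ A dE/dt, dE/dt = I_d/(ε₀A) = (0.0419)/((8.85×10^-12)(0.02107)) = 2.25×10^11 V/(m·s).

2.25×10^11 V/(m·s)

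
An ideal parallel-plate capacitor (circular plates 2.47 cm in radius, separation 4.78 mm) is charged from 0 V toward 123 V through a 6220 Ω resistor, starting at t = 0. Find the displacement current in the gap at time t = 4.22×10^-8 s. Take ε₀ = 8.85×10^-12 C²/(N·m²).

2.92×10^-3 A

C = ε₀A/d = (8.85×10^-12)(1.917×10^-3)/(4.78×10^-3) = 3.549×10^-12 F and τ = RC = 2.207×10^-8 s. I_d in the gap equals the RC charging current.
I_d(t) = (V₀/R) e^(−t/τ) = 0.01977 · e^(−1.912) = 2.92×10^-3 A.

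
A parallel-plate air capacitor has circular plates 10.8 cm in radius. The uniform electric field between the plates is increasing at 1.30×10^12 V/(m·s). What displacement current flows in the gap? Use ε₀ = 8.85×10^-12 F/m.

0.422 A

With a uniform field, Φ_E = EA, so I_d = ε₀ A dE/dt = 0.422 A.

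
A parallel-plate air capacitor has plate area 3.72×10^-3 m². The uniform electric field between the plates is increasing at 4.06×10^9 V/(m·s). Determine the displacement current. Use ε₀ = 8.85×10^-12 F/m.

The displacement current is ε₀ times dΦ_E/dt = ε₀ A dE/dt = (8.85×10^-12)(3.72×10^-3)(4.06×10^9) = 1.34×10^-4 A.

1.34×10^-4 A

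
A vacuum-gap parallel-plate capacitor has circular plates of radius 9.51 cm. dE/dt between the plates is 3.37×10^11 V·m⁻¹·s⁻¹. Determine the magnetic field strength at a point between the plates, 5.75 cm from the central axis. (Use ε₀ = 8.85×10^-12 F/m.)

1.08×10^-7 T

I_d = ε₀ dΦ_E/dt = ε₀ πR² (dE/dt) = (8.85×10^-12)(0.02841)(3.37×10^11) = 0.08473 A through the full plate area.
∮B·dl = μ₀ I_d,enc with I_d,enc = I_d r²/R² = 0.03098 A; so B = μ₀ I_d,enc/(2πr) = 1.08×10^-7 T.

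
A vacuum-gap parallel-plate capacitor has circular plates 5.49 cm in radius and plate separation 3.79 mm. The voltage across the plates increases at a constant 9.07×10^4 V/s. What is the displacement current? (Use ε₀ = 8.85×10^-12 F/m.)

C = ε₀A/d = (8.85×10^-12)(9.469×10^-3)/(3.79×10^-3) = 2.211×10^-11 F.
I_d = C dV/dt = (2.211×10^-11)(9.07×10^4) = 2.01×10^-6 A.

2.01×10^-6 A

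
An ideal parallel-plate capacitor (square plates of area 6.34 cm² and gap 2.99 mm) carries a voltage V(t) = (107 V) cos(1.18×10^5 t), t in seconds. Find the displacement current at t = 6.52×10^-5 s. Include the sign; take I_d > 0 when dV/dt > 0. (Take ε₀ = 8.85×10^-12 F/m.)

C = ε₀A/d = (8.85×10^-12)(6.34×10^-4)/(2.99×10^-3) = 1.877×10^-12 F. dV/dt = V₀ω·−sin(ωt); at ωt = 7.6936 rad this factor is -0.9872.
I_d = C dV/dt = (1.877×10^-12)(107)(1.18×10^5)(-0.9872) = -2.34×10^-5 A.

-2.34×10^-5 A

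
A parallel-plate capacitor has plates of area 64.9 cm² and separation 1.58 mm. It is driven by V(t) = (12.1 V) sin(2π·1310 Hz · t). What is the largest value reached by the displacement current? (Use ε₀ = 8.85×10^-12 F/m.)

3.62×10^-6 A

(dE/dt)_max = V₀ω/d = 6.303×10^7 V/(m·s); ω = 2πf = 8231 rad/s.
I_d,max = ε₀ A (dE/dt)_max = (8.85×10^-12)(6.49×10^-3)(6.303×10^7) = 3.62×10^-6 A.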